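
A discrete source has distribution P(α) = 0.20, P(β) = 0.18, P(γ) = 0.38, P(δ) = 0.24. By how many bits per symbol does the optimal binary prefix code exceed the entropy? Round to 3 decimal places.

0.066 bits

Entropy H = −Σ p log₂ p ≈ 1.9343 bits.
Huffman merges: 9/50+1/5→19/50; 6/25+19/50→31/50; 19/50+31/50→1. L = 2 ≈ 2.0000.
L − H = 2.0000 − 1.9343 = 0.066 bits.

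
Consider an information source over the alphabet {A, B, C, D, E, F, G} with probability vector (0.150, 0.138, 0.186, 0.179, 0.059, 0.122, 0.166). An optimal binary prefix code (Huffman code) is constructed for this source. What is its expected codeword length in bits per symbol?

Repeatedly combine the two least-probable nodes; the expected code length is the sum of the merged weights.
merge 59/1000 + 61/500 → 181/1000
merge 69/500 + 3/20 → 36/125
merge 83/500 + 179/1000 → 69/200
merge 181/1000 + 93/500 → 367/1000
merge 36/125 + 69/200 → 633/1000
merge 367/1000 + 633/1000 → 1
L = 181/1000 + 36/125 + 69/200 + 367/1000 + 633/1000 + 1 = 1407/500 = 2.814 bits/symbol.

2.814 bits/symbol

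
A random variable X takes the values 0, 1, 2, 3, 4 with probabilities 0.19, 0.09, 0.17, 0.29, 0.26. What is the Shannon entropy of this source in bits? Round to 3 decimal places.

2.226 bits

H = −Σ pᵢ log₂ pᵢ.
−0.19·log₂(0.19) = 0.4552
−0.09·log₂(0.09) = 0.3127
−0.17·log₂(0.17) = 0.4346
−0.29·log₂(0.29) = 0.5179
−0.26·log₂(0.26) = 0.5053
Sum ≈ 2.2257 → 2.226 bits.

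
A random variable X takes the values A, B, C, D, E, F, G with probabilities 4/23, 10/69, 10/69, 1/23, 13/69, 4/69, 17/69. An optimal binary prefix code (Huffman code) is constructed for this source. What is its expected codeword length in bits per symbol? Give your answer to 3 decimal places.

Repeatedly combine the two least-probable nodes; the expected code length is the sum of the merged weights.
merge 1/23 + 4/69 → 7/69
merge 7/69 + 10/69 → 17/69
merge 10/69 + 4/23 → 22/69
merge 13/69 + 17/69 → 10/23
merge 17/69 + 22/69 → 13/23
merge 10/23 + 13/23 → 1
L = 7/69 + 17/69 + 22/69 + 10/23 + 13/23 + 1 = 8/3 ≈ 2.667 bits/symbol.

2.667 bits/symbol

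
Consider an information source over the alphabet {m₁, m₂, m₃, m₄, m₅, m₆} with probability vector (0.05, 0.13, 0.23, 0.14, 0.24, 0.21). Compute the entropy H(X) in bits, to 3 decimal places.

H = −Σ pᵢ log₂ pᵢ.
−0.05·log₂(0.05) = 0.2161
−0.13·log₂(0.13) = 0.3826
−0.23·log₂(0.23) = 0.4877
−0.14·log₂(0.14) = 0.3971
−0.24·log₂(0.24) = 0.4941
−0.21·log₂(0.21) = 0.4728
Sum ≈ 2.4505 → 2.450 bits.

2.450 bits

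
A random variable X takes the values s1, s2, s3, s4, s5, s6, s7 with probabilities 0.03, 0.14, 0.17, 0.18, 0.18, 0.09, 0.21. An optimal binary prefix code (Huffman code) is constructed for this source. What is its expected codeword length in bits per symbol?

2.73 bits/symbol

Repeatedly combine the two least-probable nodes; the expected code length is the sum of the merged weights.
merge 3/100 + 9/100 → 3/25
merge 3/25 + 7/50 → 13/50
merge 17/100 + 9/50 → 7/20
merge 9/50 + 21/100 → 39/100
merge 13/50 + 7/20 → 61/100
merge 39/100 + 61/100 → 1
L = 3/25 + 13/50 + 7/20 + 39/100 + 61/100 + 1 = 273/100 = 2.73 bits/symbol.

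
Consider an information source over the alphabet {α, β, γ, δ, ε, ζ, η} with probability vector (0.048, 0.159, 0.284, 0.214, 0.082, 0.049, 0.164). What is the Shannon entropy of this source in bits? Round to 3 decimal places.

H = −Σ pᵢ log₂ pᵢ.
−0.048·log₂(0.048) = 0.2103
−0.159·log₂(0.159) = 0.4218
−0.284·log₂(0.284) = 0.5158
−0.214·log₂(0.214) = 0.4760
−0.082·log₂(0.082) = 0.2959
−0.049·log₂(0.049) = 0.2132
−0.164·log₂(0.164) = 0.4278
Sum ≈ 2.5607 → 2.561 bits.

2.561 bits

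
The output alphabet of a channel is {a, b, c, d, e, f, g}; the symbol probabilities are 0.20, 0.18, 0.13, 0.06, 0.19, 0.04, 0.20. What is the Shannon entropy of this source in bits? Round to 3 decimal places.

2.641 bits

H = −Σ pᵢ log₂ pᵢ.
−0.20·log₂(0.20) = 0.4644
−0.18·log₂(0.18) = 0.4453
−0.13·log₂(0.13) = 0.3826
−0.06·log₂(0.06) = 0.2435
−0.19·log₂(0.19) = 0.4552
−0.04·log₂(0.04) = 0.1858
−0.20·log₂(0.20) = 0.4644
Sum ≈ 2.6412 → 2.641 bits.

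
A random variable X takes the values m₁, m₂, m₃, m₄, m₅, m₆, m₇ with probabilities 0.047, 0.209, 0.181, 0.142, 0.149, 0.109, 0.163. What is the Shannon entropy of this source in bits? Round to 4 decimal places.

2.7099 bits

H = −Σ pᵢ log₂ pᵢ.
−0.047·log₂(0.047) = 0.2073
−0.209·log₂(0.209) = 0.4720
−0.181·log₂(0.181) = 0.4463
−0.142·log₂(0.142) = 0.3999
−0.149·log₂(0.149) = 0.4092
−0.109·log₂(0.109) = 0.3485
−0.163·log₂(0.163) = 0.4266
Sum ≈ 2.7099 → 2.7099 bits.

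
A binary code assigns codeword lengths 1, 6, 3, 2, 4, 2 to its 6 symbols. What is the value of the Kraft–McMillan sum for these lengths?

With common denominator 2^6 = 64: Σ 2^(−ℓᵢ) = 32/64 + 1/64 + 8/64 + 16/64 + 4/64 + 16/64 = 77/64 = 1.203125.

1.203125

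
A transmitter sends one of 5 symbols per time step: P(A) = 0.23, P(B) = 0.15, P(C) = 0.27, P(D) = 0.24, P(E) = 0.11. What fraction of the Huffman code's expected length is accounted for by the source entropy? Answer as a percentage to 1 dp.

Entropy H = −Σ p log₂ p ≈ 2.2527 bits.
Huffman merges: 11/100+3/20→13/50; 23/100+6/25→47/100; 13/50+27/100→53/100; 47/100+53/100→1. L = 113/50 ≈ 2.2600.
Efficiency = H/L = 2.2527/2.2600 = 99.7%.

99.7%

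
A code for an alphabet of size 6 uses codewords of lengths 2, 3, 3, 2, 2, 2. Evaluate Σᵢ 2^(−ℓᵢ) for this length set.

With common denominator 2^3 = 8: Σ 2^(−ℓᵢ) = 2/8 + 1/8 + 1/8 + 2/8 + 2/8 + 2/8 = 10/8 = 1.25.

1.25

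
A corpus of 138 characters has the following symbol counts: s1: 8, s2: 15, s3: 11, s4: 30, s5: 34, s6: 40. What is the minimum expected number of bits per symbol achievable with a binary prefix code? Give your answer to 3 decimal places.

2.384 bits/symbol

Probabilities are the counts divided by 138.
Repeatedly combine the two least-probable nodes; the expected code length is the sum of the merged weights.
merge 4/69 + 11/138 → 19/138
merge 5/46 + 19/138 → 17/69
merge 5/23 + 17/69 → 32/69
merge 17/69 + 20/69 → 37/69
merge 32/69 + 37/69 → 1
L = 19/138 + 17/69 + 32/69 + 37/69 + 1 = 329/138 ≈ 2.384 bits/symbol.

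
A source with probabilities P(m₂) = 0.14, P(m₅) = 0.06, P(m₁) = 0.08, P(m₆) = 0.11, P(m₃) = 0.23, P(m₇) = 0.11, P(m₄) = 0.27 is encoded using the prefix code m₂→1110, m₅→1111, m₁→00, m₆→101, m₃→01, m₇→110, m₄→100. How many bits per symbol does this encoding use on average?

2.89 bits/symbol

L̄ = Σ pᵢ·ℓᵢ = 0.14·4 + 0.06·4 + 0.08·2 + 0.11·3 + 0.23·2 + 0.11·3 + 0.27·3 = 2.89 bits/symbol.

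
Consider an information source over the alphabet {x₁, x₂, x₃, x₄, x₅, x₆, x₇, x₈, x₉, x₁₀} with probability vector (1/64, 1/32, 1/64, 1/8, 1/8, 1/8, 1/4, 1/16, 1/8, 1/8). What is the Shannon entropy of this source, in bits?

2.96875 bits

Each probability is a power of 1/2, so log₂(1/p) is an integer.
H = Σ p·log₂(1/p) = 1/64·6 + 1/32·5 + 1/64·6 + 1/8·3 + 1/8·3 + 1/8·3 + 1/4·2 + 1/16·4 + 1/8·3 + 1/8·3 = 2.96875 bits.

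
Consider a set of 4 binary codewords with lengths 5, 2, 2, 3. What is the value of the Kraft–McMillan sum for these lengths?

0.65625

With common denominator 2^5 = 32: Σ 2^(−ℓᵢ) = 1/32 + 8/32 + 8/32 + 4/32 = 21/32 = 0.65625.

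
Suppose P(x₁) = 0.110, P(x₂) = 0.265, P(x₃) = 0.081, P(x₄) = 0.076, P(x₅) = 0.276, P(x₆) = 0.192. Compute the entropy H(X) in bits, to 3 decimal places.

2.404 bits

H = −Σ pᵢ log₂ pᵢ.
−0.110·log₂(0.110) = 0.3503
−0.265·log₂(0.265) = 0.5077
−0.081·log₂(0.081) = 0.2937
−0.076·log₂(0.076) = 0.2826
−0.276·log₂(0.276) = 0.5126
−0.192·log₂(0.192) = 0.4571
Sum ≈ 2.4040 → 2.404 bits.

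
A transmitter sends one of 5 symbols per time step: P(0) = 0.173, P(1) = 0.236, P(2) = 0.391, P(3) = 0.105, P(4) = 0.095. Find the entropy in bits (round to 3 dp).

H = −Σ pᵢ log₂ pᵢ.
−0.173·log₂(0.173) = 0.4379
−0.236·log₂(0.236) = 0.4916
−0.391·log₂(0.391) = 0.5297
−0.105·log₂(0.105) = 0.3414
−0.095·log₂(0.095) = 0.3226
Sum ≈ 2.1232 → 2.123 bits.

2.123 bits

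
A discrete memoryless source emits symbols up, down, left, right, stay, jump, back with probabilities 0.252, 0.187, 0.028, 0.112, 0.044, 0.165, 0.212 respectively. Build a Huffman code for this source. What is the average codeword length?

2.605 bits/symbol

Repeatedly combine the two least-probable nodes; the expected code length is the sum of the merged weights.
merge 7/250 + 11/250 → 9/125
merge 9/125 + 14/125 → 23/125
merge 33/200 + 23/125 → 349/1000
merge 187/1000 + 53/250 → 399/1000
merge 63/250 + 349/1000 → 601/1000
merge 399/1000 + 601/1000 → 1
L = 9/125 + 23/125 + 349/1000 + 399/1000 + 601/1000 + 1 = 521/200 = 2.605 bits/symbol.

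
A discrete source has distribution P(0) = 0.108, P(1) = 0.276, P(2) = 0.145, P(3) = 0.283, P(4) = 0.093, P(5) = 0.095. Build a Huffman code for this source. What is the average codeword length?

Repeatedly combine the two least-probable nodes; the expected code length is the sum of the merged weights.
merge 93/1000 + 19/200 → 47/250
merge 27/250 + 29/200 → 253/1000
merge 47/250 + 253/1000 → 441/1000
merge 69/250 + 283/1000 → 559/1000
merge 441/1000 + 559/1000 → 1
L = 47/250 + 253/1000 + 441/1000 + 559/1000 + 1 = 2441/1000 = 2.441 bits/symbol.

2.441 bits/symbol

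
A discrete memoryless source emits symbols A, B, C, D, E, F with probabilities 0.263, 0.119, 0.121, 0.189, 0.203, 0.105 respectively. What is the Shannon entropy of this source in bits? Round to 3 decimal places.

2.504 bits

H = −Σ pᵢ log₂ pᵢ.
−0.263·log₂(0.263) = 0.5068
−0.119·log₂(0.119) = 0.3654
−0.121·log₂(0.121) = 0.3687
−0.189·log₂(0.189) = 0.4543
−0.203·log₂(0.203) = 0.4670
−0.105·log₂(0.105) = 0.3414
Sum ≈ 2.5036 → 2.504 bits.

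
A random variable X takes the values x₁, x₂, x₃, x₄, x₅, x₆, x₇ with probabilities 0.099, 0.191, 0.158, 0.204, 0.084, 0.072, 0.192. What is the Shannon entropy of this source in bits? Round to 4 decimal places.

2.7055 bits

H = −Σ pᵢ log₂ pᵢ.
−0.099·log₂(0.099) = 0.3303
−0.191·log₂(0.191) = 0.4562
−0.158·log₂(0.158) = 0.4206
−0.204·log₂(0.204) = 0.4678
−0.084·log₂(0.084) = 0.3002
−0.072·log₂(0.072) = 0.2733
−0.192·log₂(0.192) = 0.4571
Sum ≈ 2.7055 → 2.7055 bits.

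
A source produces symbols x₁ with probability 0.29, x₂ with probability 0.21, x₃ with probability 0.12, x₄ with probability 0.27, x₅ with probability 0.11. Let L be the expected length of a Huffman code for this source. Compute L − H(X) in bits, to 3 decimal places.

0.012 bits

Entropy H = −Σ p log₂ p ≈ 2.2181 bits.
Huffman merges: 11/100+3/25→23/100; 21/100+23/100→11/25; 27/100+29/100→14/25; 11/25+14/25→1. L = 223/100 ≈ 2.2300.
L − H = 2.2300 − 2.2181 = 0.012 bits.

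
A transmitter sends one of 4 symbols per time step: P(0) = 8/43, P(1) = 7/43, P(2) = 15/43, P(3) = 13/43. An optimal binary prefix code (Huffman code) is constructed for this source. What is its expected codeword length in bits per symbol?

2 bits/symbol

Repeatedly combine the two least-probable nodes; the expected code length is the sum of the merged weights.
merge 7/43 + 8/43 → 15/43
merge 13/43 + 15/43 → 28/43
merge 15/43 + 28/43 → 1
L = 15/43 + 28/43 + 1 = 2 bits/symbol.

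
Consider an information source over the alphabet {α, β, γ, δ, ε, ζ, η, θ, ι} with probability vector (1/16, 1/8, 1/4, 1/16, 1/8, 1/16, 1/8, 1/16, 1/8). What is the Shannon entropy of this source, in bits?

3 bits

Each probability is a power of 1/2, so log₂(1/p) is an integer.
H = Σ p·log₂(1/p) = 1/16·4 + 1/8·3 + 1/4·2 + 1/16·4 + 1/8·3 + 1/16·4 + 1/8·3 + 1/16·4 + 1/8·3 = 3 bits.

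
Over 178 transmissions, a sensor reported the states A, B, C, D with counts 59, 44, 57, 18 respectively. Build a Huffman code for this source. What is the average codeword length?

2 bits/symbol

Probabilities are the counts divided by 178.
Repeatedly combine the two least-probable nodes; the expected code length is the sum of the merged weights.
merge 9/89 + 22/89 → 31/89
merge 57/178 + 59/178 → 58/89
merge 31/89 + 58/89 → 1
L = 31/89 + 58/89 + 1 = 2 bits/symbol.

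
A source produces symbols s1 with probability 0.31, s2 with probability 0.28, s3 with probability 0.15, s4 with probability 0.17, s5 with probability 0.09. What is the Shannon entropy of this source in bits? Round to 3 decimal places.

2.196 bits

H = −Σ pᵢ log₂ pᵢ.
−0.31·log₂(0.31) = 0.5238
−0.28·log₂(0.28) = 0.5142
−0.15·log₂(0.15) = 0.4105
−0.17·log₂(0.17) = 0.4346
−0.09·log₂(0.09) = 0.3127
Sum ≈ 2.1958 → 2.196 bits.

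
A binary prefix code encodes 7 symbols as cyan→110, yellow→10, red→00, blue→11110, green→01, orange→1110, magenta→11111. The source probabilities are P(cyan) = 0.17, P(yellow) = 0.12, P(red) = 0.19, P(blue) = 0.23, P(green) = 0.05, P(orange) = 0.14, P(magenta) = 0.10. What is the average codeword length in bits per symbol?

L̄ = Σ pᵢ·ℓᵢ = 0.17·3 + 0.12·2 + 0.19·2 + 0.23·5 + 0.05·2 + 0.14·4 + 0.10·5 = 3.44 bits/symbol.

3.44 bits/symbol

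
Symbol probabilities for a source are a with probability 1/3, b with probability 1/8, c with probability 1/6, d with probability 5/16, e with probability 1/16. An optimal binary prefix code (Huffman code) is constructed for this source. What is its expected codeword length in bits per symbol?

2.1875 bits/symbol

Repeatedly combine the two least-probable nodes; the expected code length is the sum of the merged weights.
merge 1/16 + 1/8 → 3/16
merge 1/6 + 3/16 → 17/48
merge 5/16 + 1/3 → 31/48
merge 17/48 + 31/48 → 1
L = 3/16 + 17/48 + 31/48 + 1 = 35/16 = 2.1875 bits/symbol.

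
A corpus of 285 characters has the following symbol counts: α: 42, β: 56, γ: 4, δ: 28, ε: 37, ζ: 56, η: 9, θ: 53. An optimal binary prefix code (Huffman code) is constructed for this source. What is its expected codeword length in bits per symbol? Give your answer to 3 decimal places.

Probabilities are the counts divided by 285.
Repeatedly combine the two least-probable nodes; the expected code length is the sum of the merged weights.
merge 4/285 + 3/95 → 13/285
merge 13/285 + 28/285 → 41/285
merge 37/285 + 41/285 → 26/95
merge 14/95 + 53/285 → 1/3
merge 56/285 + 56/285 → 112/285
merge 26/95 + 1/3 → 173/285
merge 112/285 + 173/285 → 1
L = 13/285 + 41/285 + 26/95 + 1/3 + 112/285 + 173/285 + 1 = 797/285 ≈ 2.796 bits/symbol.

2.796 bits/symbol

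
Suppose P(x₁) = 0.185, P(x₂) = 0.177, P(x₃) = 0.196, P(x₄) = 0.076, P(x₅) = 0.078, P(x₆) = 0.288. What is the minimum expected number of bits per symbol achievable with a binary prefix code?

Repeatedly combine the two least-probable nodes; the expected code length is the sum of the merged weights.
merge 19/250 + 39/500 → 77/500
merge 77/500 + 177/1000 → 331/1000
merge 37/200 + 49/250 → 381/1000
merge 36/125 + 331/1000 → 619/1000
merge 381/1000 + 619/1000 → 1
L = 77/500 + 331/1000 + 381/1000 + 619/1000 + 1 = 497/200 = 2.485 bits/symbol.

2.485 bits/symbol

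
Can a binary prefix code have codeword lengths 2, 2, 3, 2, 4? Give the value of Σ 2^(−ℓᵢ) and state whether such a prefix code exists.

With common denominator 2^4 = 16: Σ 2^(−ℓᵢ) = 4/16 + 4/16 + 2/16 + 4/16 + 1/16 = 15/16 = 0.9375.
Kraft's inequality requires Σ ≤ 1; here Σ = 0.9375 ≤ 1, so such a prefix code exists.

0.9375; yes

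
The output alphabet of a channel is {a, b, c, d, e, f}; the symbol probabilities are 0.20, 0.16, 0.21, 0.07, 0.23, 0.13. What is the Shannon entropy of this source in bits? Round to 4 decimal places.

2.4991 bits

H = −Σ pᵢ log₂ pᵢ.
−0.20·log₂(0.20) = 0.4644
−0.16·log₂(0.16) = 0.4230
−0.21·log₂(0.21) = 0.4728
−0.07·log₂(0.07) = 0.2686
−0.23·log₂(0.23) = 0.4877
−0.13·log₂(0.13) = 0.3826
Sum ≈ 2.4991 → 2.4991 bits.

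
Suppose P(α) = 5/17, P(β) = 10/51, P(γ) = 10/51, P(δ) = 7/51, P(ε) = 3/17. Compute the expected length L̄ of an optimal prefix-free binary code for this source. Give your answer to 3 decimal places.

Repeatedly combine the two least-probable nodes; the expected code length is the sum of the merged weights.
merge 7/51 + 3/17 → 16/51
merge 10/51 + 10/51 → 20/51
merge 5/17 + 16/51 → 31/51
merge 20/51 + 31/51 → 1
L = 16/51 + 20/51 + 31/51 + 1 = 118/51 ≈ 2.314 bits/symbol.

2.314 bits/symbol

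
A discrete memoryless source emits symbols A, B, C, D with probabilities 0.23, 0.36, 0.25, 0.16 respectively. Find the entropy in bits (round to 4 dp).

H = −Σ pᵢ log₂ pᵢ.
−0.23·log₂(0.23) = 0.4877
−0.36·log₂(0.36) = 0.5306
−0.25·log₂(0.25) = 0.5000
−0.16·log₂(0.16) = 0.4230
Sum ≈ 1.9413 → 1.9413 bits.

1.9413 bits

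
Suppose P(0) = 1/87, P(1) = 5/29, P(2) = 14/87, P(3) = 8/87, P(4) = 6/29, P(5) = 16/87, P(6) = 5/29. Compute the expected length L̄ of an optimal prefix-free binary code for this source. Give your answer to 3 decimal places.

2.713 bits/symbol

Repeatedly combine the two least-probable nodes; the expected code length is the sum of the merged weights.
merge 1/87 + 8/87 → 3/29
merge 3/29 + 14/87 → 23/87
merge 5/29 + 5/29 → 10/29
merge 16/87 + 6/29 → 34/87
merge 23/87 + 10/29 → 53/87
merge 34/87 + 53/87 → 1
L = 3/29 + 23/87 + 10/29 + 34/87 + 53/87 + 1 = 236/87 ≈ 2.713 bits/symbol.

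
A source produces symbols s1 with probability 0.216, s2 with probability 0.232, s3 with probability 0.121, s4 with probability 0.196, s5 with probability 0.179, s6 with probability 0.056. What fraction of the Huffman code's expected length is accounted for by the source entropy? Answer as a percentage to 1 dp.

Entropy H = −Σ p log₂ p ≈ 2.4732 bits.
Huffman merges: 7/125+121/1000→177/1000; 177/1000+179/1000→89/250; 49/250+27/125→103/250; 29/125+89/250→147/250; 103/250+147/250→1. L = 2533/1000 ≈ 2.5330.
Efficiency = H/L = 2.4732/2.5330 = 97.6%.

97.6%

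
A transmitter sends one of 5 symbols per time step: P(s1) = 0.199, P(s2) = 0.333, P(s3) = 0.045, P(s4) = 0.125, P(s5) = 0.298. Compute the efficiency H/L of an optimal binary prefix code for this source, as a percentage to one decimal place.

Entropy H = −Σ p log₂ p ≈ 2.0886 bits.
Huffman merges: 9/200+1/8→17/100; 17/100+199/1000→369/1000; 149/500+333/1000→631/1000; 369/1000+631/1000→1. L = 217/100 ≈ 2.1700.
Efficiency = H/L = 2.0886/2.1700 = 96.2%.

96.2%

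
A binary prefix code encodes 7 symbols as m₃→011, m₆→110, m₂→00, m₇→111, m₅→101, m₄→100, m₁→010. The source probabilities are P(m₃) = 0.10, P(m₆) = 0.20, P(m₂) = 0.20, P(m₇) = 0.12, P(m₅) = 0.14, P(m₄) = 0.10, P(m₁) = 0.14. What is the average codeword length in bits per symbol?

2.8 bits/symbol

L̄ = Σ pᵢ·ℓᵢ = 0.10·3 + 0.20·3 + 0.20·2 + 0.12·3 + 0.14·3 + 0.10·3 + 0.14·3 = 2.8 bits/symbol.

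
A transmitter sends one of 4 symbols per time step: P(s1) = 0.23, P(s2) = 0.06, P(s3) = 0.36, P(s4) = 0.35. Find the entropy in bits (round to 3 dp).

1.792 bits

H = −Σ pᵢ log₂ pᵢ.
−0.23·log₂(0.23) = 0.4877
−0.06·log₂(0.06) = 0.2435
−0.36·log₂(0.36) = 0.5306
−0.35·log₂(0.35) = 0.5301
Sum ≈ 1.7919 → 1.792 bits.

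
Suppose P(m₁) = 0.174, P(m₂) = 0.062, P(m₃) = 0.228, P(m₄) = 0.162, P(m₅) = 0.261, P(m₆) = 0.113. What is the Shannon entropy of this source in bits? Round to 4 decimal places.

H = −Σ pᵢ log₂ pᵢ.
−0.174·log₂(0.174) = 0.4390
−0.062·log₂(0.062) = 0.2487
−0.228·log₂(0.228) = 0.4863
−0.162·log₂(0.162) = 0.4254
−0.261·log₂(0.261) = 0.5058
−0.113·log₂(0.113) = 0.3555
Sum ≈ 2.4606 → 2.4606 bits.

2.4606 bits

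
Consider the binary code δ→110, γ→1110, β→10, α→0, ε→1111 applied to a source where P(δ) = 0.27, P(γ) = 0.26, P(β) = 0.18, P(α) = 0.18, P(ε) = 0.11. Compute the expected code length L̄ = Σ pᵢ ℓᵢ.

L̄ = Σ pᵢ·ℓᵢ = 0.27·3 + 0.26·4 + 0.18·2 + 0.18·1 + 0.11·4 = 2.83 bits/symbol.

2.83 bits/symbol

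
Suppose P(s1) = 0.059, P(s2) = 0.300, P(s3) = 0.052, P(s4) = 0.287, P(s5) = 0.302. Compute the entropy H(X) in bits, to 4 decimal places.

2.0223 bits

H = −Σ pᵢ log₂ pᵢ.
−0.059·log₂(0.059) = 0.2409
−0.300·log₂(0.300) = 0.5211
−0.052·log₂(0.052) = 0.2218
−0.287·log₂(0.287) = 0.5169
−0.302·log₂(0.302) = 0.5217
Sum ≈ 2.0223 → 2.0223 bits.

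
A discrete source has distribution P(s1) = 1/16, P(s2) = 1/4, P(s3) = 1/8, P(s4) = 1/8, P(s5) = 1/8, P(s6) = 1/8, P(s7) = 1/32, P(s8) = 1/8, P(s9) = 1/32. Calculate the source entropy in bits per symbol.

2.9375 bits

Each probability is a power of 1/2, so log₂(1/p) is an integer.
H = Σ p·log₂(1/p) = 1/16·4 + 1/4·2 + 1/8·3 + 1/8·3 + 1/8·3 + 1/8·3 + 1/32·5 + 1/8·3 + 1/32·5 = 2.9375 bits.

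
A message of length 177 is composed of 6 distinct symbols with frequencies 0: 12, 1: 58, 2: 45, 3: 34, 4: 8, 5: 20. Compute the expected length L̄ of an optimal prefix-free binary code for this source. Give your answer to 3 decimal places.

2.339 bits/symbol

Probabilities are the counts divided by 177.
Repeatedly combine the two least-probable nodes; the expected code length is the sum of the merged weights.
merge 8/177 + 4/59 → 20/177
merge 20/177 + 20/177 → 40/177
merge 34/177 + 40/177 → 74/177
merge 15/59 + 58/177 → 103/177
merge 74/177 + 103/177 → 1
L = 20/177 + 40/177 + 74/177 + 103/177 + 1 = 138/59 ≈ 2.339 bits/symbol.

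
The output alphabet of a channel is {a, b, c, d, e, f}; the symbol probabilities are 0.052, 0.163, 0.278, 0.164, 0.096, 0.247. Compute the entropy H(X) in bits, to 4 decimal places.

2.4124 bits

H = −Σ pᵢ log₂ pᵢ.
−0.052·log₂(0.052) = 0.2218
−0.163·log₂(0.163) = 0.4266
−0.278·log₂(0.278) = 0.5134
−0.164·log₂(0.164) = 0.4278
−0.096·log₂(0.096) = 0.3246
−0.247·log₂(0.247) = 0.4983
Sum ≈ 2.4124 → 2.4124 bits.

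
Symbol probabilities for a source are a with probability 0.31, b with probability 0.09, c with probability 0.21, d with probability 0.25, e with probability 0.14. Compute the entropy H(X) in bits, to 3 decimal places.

2.206 bits

H = −Σ pᵢ log₂ pᵢ.
−0.31·log₂(0.31) = 0.5238
−0.09·log₂(0.09) = 0.3127
−0.21·log₂(0.21) = 0.4728
−0.25·log₂(0.25) = 0.5000
−0.14·log₂(0.14) = 0.3971
Sum ≈ 2.2064 → 2.206 bits.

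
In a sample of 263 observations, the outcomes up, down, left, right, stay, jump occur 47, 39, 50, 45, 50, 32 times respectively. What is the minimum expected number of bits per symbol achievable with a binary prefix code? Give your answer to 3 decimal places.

Probabilities are the counts divided by 263.
Repeatedly combine the two least-probable nodes; the expected code length is the sum of the merged weights.
merge 32/263 + 39/263 → 71/263
merge 45/263 + 47/263 → 92/263
merge 50/263 + 50/263 → 100/263
merge 71/263 + 92/263 → 163/263
merge 100/263 + 163/263 → 1
L = 71/263 + 92/263 + 100/263 + 163/263 + 1 = 689/263 ≈ 2.620 bits/symbol.

2.620 bits/symbol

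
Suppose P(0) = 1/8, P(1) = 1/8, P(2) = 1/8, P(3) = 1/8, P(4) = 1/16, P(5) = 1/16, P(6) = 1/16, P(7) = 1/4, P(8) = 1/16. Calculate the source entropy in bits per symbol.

Each probability is a power of 1/2, so log₂(1/p) is an integer.
H = Σ p·log₂(1/p) = 1/8·3 + 1/8·3 + 1/8·3 + 1/8·3 + 1/16·4 + 1/16·4 + 1/16·4 + 1/4·2 + 1/16·4 = 3 bits.

3 bits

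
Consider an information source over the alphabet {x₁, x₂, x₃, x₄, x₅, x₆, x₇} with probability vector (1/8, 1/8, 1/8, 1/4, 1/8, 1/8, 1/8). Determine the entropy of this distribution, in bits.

Each probability is a power of 1/2, so log₂(1/p) is an integer.
H = Σ p·log₂(1/p) = 1/8·3 + 1/8·3 + 1/8·3 + 1/4·2 + 1/8·3 + 1/8·3 + 1/8·3 = 2.75 bits.

2.75 bits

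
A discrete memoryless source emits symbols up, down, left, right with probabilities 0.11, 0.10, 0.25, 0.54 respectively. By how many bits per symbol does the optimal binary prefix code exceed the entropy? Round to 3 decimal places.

0.007 bits

Entropy H = −Σ p log₂ p ≈ 1.6625 bits.
Huffman merges: 1/10+11/100→21/100; 21/100+1/4→23/50; 23/50+27/50→1. L = 167/100 ≈ 1.6700.
L − H = 1.6700 − 1.6625 = 0.007 bits.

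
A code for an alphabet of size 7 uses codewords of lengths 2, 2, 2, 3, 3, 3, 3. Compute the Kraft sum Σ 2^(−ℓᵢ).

1.25

With common denominator 2^3 = 8: Σ 2^(−ℓᵢ) = 2/8 + 2/8 + 2/8 + 1/8 + 1/8 + 1/8 + 1/8 = 10/8 = 1.25.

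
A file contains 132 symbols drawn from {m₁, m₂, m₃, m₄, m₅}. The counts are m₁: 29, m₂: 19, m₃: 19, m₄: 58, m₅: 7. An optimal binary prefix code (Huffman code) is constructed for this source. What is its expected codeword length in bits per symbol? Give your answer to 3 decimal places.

2.098 bits/symbol

Probabilities are the counts divided by 132.
Repeatedly combine the two least-probable nodes; the expected code length is the sum of the merged weights.
merge 7/132 + 19/132 → 13/66
merge 19/132 + 13/66 → 15/44
merge 29/132 + 15/44 → 37/66
merge 29/66 + 37/66 → 1
L = 13/66 + 15/44 + 37/66 + 1 = 277/132 ≈ 2.098 bits/symbol.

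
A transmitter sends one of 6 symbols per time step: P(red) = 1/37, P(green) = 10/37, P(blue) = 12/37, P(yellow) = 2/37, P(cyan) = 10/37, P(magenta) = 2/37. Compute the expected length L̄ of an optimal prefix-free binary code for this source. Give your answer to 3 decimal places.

2.216 bits/symbol

Repeatedly combine the two least-probable nodes; the expected code length is the sum of the merged weights.
merge 1/37 + 2/37 → 3/37
merge 2/37 + 3/37 → 5/37
merge 5/37 + 10/37 → 15/37
merge 10/37 + 12/37 → 22/37
merge 15/37 + 22/37 → 1
L = 3/37 + 5/37 + 15/37 + 22/37 + 1 = 82/37 ≈ 2.216 bits/symbol.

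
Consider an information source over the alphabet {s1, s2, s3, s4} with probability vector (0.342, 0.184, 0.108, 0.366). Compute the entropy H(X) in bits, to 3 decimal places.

1.856 bits

H = −Σ pᵢ log₂ pᵢ.
−0.342·log₂(0.342) = 0.5294
−0.184·log₂(0.184) = 0.4494
−0.108·log₂(0.108) = 0.3468
−0.366·log₂(0.366) = 0.5307
Sum ≈ 1.8563 → 1.856 bits.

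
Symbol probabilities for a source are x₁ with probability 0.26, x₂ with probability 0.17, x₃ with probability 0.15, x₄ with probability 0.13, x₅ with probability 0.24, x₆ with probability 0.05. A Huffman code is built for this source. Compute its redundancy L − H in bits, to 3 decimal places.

Entropy H = −Σ p log₂ p ≈ 2.4433 bits.
Huffman merges: 1/20+13/100→9/50; 3/20+17/100→8/25; 9/50+6/25→21/50; 13/50+8/25→29/50; 21/50+29/50→1. L = 5/2 ≈ 2.5000.
L − H = 2.5000 − 2.4433 = 0.057 bits.

0.057 bits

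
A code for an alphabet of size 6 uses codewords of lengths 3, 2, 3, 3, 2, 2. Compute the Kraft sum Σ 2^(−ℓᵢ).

With common denominator 2^3 = 8: Σ 2^(−ℓᵢ) = 1/8 + 2/8 + 1/8 + 1/8 + 2/8 + 2/8 = 9/8 = 1.125.

1.125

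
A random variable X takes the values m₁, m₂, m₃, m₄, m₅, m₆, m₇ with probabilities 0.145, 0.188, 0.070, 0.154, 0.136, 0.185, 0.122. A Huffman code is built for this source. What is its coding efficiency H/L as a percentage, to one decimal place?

Entropy H = −Σ p log₂ p ≈ 2.7535 bits.
Huffman merges: 7/100+61/500→24/125; 17/125+29/200→281/1000; 77/500+37/200→339/1000; 47/250+24/125→19/50; 281/1000+339/1000→31/50; 19/50+31/50→1. L = 703/250 ≈ 2.8120.
Efficiency = H/L = 2.7535/2.8120 = 97.9%.

97.9%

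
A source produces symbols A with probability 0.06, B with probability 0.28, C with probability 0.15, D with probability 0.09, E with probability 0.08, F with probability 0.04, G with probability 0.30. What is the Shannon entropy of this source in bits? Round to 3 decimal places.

2.479 bits

H = −Σ pᵢ log₂ pᵢ.
−0.06·log₂(0.06) = 0.2435
−0.28·log₂(0.28) = 0.5142
−0.15·log₂(0.15) = 0.4105
−0.09·log₂(0.09) = 0.3127
−0.08·log₂(0.08) = 0.2915
−0.04·log₂(0.04) = 0.1858
−0.30·log₂(0.30) = 0.5211
Sum ≈ 2.4793 → 2.479 bits.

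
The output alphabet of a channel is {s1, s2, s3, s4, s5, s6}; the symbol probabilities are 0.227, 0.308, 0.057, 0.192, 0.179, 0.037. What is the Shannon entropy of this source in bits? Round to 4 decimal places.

2.3218 bits

H = −Σ pᵢ log₂ pᵢ.
−0.227·log₂(0.227) = 0.4856
−0.308·log₂(0.308) = 0.5233
−0.057·log₂(0.057) = 0.2356
−0.192·log₂(0.192) = 0.4571
−0.179·log₂(0.179) = 0.4443
−0.037·log₂(0.037) = 0.1760
Sum ≈ 2.3218 → 2.3218 bits.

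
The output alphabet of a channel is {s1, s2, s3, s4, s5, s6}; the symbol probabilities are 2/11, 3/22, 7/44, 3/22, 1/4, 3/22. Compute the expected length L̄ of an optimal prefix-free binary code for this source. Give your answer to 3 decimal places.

Repeatedly combine the two least-probable nodes; the expected code length is the sum of the merged weights.
merge 3/22 + 3/22 → 3/11
merge 3/22 + 7/44 → 13/44
merge 2/11 + 1/4 → 19/44
merge 3/11 + 13/44 → 25/44
merge 19/44 + 25/44 → 1
L = 3/11 + 13/44 + 19/44 + 25/44 + 1 = 113/44 ≈ 2.568 bits/symbol.

2.568 bits/symbol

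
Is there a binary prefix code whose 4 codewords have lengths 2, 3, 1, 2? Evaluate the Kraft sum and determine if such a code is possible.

1.125; no

With common denominator 2^3 = 8: Σ 2^(−ℓᵢ) = 2/8 + 1/8 + 4/8 + 2/8 = 9/8 = 1.125.
Kraft's inequality requires Σ ≤ 1; here Σ = 1.125 > 1, so no such prefix code exists.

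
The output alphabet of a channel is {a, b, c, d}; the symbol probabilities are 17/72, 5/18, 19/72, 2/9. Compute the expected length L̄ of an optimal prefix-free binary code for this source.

Repeatedly combine the two least-probable nodes; the expected code length is the sum of the merged weights.
merge 2/9 + 17/72 → 11/24
merge 19/72 + 5/18 → 13/24
merge 11/24 + 13/24 → 1
L = 11/24 + 13/24 + 1 = 2 bits/symbol.

2 bits/symbol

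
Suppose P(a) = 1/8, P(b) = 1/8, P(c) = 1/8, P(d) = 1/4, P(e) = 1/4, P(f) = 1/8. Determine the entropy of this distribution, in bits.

Each probability is a power of 1/2, so log₂(1/p) is an integer.
H = Σ p·log₂(1/p) = 1/8·3 + 1/8·3 + 1/8·3 + 1/4·2 + 1/4·2 + 1/8·3 = 2.5 bits.

2.5 bits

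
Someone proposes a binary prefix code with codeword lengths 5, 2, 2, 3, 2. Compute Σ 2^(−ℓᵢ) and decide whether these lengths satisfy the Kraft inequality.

With common denominator 2^5 = 32: Σ 2^(−ℓᵢ) = 1/32 + 8/32 + 8/32 + 4/32 + 8/32 = 29/32 = 0.90625.
Kraft's inequality requires Σ ≤ 1; here Σ = 0.90625 ≤ 1, so such a prefix code exists.

0.90625; yes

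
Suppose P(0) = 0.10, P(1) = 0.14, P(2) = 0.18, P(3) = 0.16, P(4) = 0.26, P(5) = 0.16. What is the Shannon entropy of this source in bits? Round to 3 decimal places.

2.526 bits

H = −Σ pᵢ log₂ pᵢ.
−0.10·log₂(0.10) = 0.3322
−0.14·log₂(0.14) = 0.3971
−0.18·log₂(0.18) = 0.4453
−0.16·log₂(0.16) = 0.4230
−0.26·log₂(0.26) = 0.5053
−0.16·log₂(0.16) = 0.4230
Sum ≈ 2.5259 → 2.526 bits.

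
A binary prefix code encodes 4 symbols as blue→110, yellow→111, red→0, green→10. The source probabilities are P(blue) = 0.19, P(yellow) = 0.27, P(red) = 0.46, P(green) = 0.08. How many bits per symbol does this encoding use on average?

2 bits/symbol

L̄ = Σ pᵢ·ℓᵢ = 0.19·3 + 0.27·3 + 0.46·1 + 0.08·2 = 2 bits/symbol.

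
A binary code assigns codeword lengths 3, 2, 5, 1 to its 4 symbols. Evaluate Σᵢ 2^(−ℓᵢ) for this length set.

0.90625

With common denominator 2^5 = 32: Σ 2^(−ℓᵢ) = 4/32 + 8/32 + 1/32 + 16/32 = 29/32 = 0.90625.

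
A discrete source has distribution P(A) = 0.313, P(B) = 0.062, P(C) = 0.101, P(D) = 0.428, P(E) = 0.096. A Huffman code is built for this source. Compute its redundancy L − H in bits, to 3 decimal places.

Entropy H = −Σ p log₂ p ≈ 1.9559 bits.
Huffman merges: 31/500+12/125→79/500; 101/1000+79/500→259/1000; 259/1000+313/1000→143/250; 107/250+143/250→1. L = 1989/1000 ≈ 1.9890.
L − H = 1.9890 − 1.9559 = 0.033 bits.

0.033 bits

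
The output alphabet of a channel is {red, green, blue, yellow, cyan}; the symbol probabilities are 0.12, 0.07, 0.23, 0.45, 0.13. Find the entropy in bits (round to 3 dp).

2.024 bits

H = −Σ pᵢ log₂ pᵢ.
−0.12·log₂(0.12) = 0.3671
−0.07·log₂(0.07) = 0.2686
−0.23·log₂(0.23) = 0.4877
−0.45·log₂(0.45) = 0.5184
−0.13·log₂(0.13) = 0.3826
Sum ≈ 2.0243 → 2.024 bits.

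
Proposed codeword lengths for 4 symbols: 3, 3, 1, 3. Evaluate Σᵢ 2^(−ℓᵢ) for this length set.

0.875

With common denominator 2^3 = 8: Σ 2^(−ℓᵢ) = 1/8 + 1/8 + 4/8 + 1/8 = 7/8 = 0.875.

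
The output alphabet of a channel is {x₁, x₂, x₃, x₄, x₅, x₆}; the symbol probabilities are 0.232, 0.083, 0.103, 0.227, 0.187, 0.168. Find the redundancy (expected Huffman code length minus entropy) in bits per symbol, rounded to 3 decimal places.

Entropy H = −Σ p log₂ p ≈ 2.4951 bits.
Huffman merges: 83/1000+103/1000→93/500; 21/125+93/500→177/500; 187/1000+227/1000→207/500; 29/125+177/500→293/500; 207/500+293/500→1. L = 127/50 ≈ 2.5400.
L − H = 2.5400 − 2.4951 = 0.045 bits.

0.045 bits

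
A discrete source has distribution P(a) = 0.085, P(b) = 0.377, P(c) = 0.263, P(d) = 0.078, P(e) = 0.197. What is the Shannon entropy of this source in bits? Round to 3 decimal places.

H = −Σ pᵢ log₂ pᵢ.
−0.085·log₂(0.085) = 0.3023
−0.377·log₂(0.377) = 0.5306
−0.263·log₂(0.263) = 0.5068
−0.078·log₂(0.078) = 0.2871
−0.197·log₂(0.197) = 0.4617
Sum ≈ 2.0884 → 2.088 bits.

2.088 bits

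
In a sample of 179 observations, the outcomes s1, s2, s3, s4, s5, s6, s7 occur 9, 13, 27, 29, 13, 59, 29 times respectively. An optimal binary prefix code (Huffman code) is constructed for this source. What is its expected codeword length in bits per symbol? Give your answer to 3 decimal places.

2.631 bits/symbol

Probabilities are the counts divided by 179.
Repeatedly combine the two least-probable nodes; the expected code length is the sum of the merged weights.
merge 9/179 + 13/179 → 22/179
merge 13/179 + 22/179 → 35/179
merge 27/179 + 29/179 → 56/179
merge 29/179 + 35/179 → 64/179
merge 56/179 + 59/179 → 115/179
merge 64/179 + 115/179 → 1
L = 22/179 + 35/179 + 56/179 + 64/179 + 115/179 + 1 = 471/179 ≈ 2.631 bits/symbol.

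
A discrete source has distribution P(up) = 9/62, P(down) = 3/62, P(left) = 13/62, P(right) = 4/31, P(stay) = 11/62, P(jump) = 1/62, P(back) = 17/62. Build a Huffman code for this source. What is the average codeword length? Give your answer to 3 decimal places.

2.581 bits/symbol

Repeatedly combine the two least-probable nodes; the expected code length is the sum of the merged weights.
merge 1/62 + 3/62 → 2/31
merge 2/31 + 4/31 → 6/31
merge 9/62 + 11/62 → 10/31
merge 6/31 + 13/62 → 25/62
merge 17/62 + 10/31 → 37/62
merge 25/62 + 37/62 → 1
L = 2/31 + 6/31 + 10/31 + 25/62 + 37/62 + 1 = 80/31 ≈ 2.581 bits/symbol.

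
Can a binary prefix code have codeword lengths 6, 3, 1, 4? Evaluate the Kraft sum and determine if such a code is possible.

0.703125; yes

With common denominator 2^6 = 64: Σ 2^(−ℓᵢ) = 1/64 + 8/64 + 32/64 + 4/64 = 45/64 = 0.703125.
Kraft's inequality requires Σ ≤ 1; here Σ = 0.703125 ≤ 1, so such a prefix code exists.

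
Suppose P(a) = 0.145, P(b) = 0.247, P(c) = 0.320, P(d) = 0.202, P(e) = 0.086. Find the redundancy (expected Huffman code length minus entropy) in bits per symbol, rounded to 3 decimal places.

Entropy H = −Σ p log₂ p ≈ 2.1988 bits.
Huffman merges: 43/500+29/200→231/1000; 101/500+231/1000→433/1000; 247/1000+8/25→567/1000; 433/1000+567/1000→1. L = 2231/1000 ≈ 2.2310.
L − H = 2.2310 − 2.1988 = 0.032 bits.

0.032 bits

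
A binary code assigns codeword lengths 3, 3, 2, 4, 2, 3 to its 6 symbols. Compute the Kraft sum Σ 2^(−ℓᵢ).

0.9375

With common denominator 2^4 = 16: Σ 2^(−ℓᵢ) = 2/16 + 2/16 + 4/16 + 1/16 + 4/16 + 2/16 = 15/16 = 0.9375.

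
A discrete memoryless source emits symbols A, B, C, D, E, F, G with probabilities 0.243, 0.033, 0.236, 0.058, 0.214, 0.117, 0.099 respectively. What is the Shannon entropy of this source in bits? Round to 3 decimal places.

2.557 bits

H = −Σ pᵢ log₂ pᵢ.
−0.243·log₂(0.243) = 0.4960
−0.033·log₂(0.033) = 0.1624
−0.236·log₂(0.236) = 0.4916
−0.058·log₂(0.058) = 0.2383
−0.214·log₂(0.214) = 0.4760
−0.117·log₂(0.117) = 0.3622
−0.099·log₂(0.099) = 0.3303
Sum ≈ 2.5567 → 2.557 bits.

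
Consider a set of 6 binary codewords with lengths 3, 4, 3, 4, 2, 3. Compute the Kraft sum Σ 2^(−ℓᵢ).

0.75

With common denominator 2^4 = 16: Σ 2^(−ℓᵢ) = 2/16 + 1/16 + 2/16 + 1/16 + 4/16 + 2/16 = 12/16 = 0.75.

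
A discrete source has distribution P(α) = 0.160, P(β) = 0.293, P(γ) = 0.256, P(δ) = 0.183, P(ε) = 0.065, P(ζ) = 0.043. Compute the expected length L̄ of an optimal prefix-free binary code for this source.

2.376 bits/symbol

Repeatedly combine the two least-probable nodes; the expected code length is the sum of the merged weights.
merge 43/1000 + 13/200 → 27/250
merge 27/250 + 4/25 → 67/250
merge 183/1000 + 32/125 → 439/1000
merge 67/250 + 293/1000 → 561/1000
merge 439/1000 + 561/1000 → 1
L = 27/250 + 67/250 + 439/1000 + 561/1000 + 1 = 297/125 = 2.376 bits/symbol.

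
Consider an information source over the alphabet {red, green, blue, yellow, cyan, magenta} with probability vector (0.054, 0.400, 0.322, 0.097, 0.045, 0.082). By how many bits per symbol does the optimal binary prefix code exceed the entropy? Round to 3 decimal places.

0.050 bits

Entropy H = −Σ p log₂ p ≈ 2.1063 bits.
Huffman merges: 9/200+27/500→99/1000; 41/500+97/1000→179/1000; 99/1000+179/1000→139/500; 139/500+161/500→3/5; 2/5+3/5→1. L = 539/250 ≈ 2.1560.
L − H = 2.1560 − 2.1063 = 0.050 bits.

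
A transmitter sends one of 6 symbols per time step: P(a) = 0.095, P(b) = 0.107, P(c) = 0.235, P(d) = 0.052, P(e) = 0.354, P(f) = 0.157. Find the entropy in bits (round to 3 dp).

H = −Σ pᵢ log₂ pᵢ.
−0.095·log₂(0.095) = 0.3226
−0.107·log₂(0.107) = 0.3450
−0.235·log₂(0.235) = 0.4910
−0.052·log₂(0.052) = 0.2218
−0.354·log₂(0.354) = 0.5304
−0.157·log₂(0.157) = 0.4194
Sum ≈ 2.3301 → 2.330 bits.

2.330 bits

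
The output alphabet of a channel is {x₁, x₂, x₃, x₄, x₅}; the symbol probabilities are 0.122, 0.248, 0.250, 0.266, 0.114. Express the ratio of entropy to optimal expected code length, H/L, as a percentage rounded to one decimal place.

Entropy H = −Σ p log₂ p ≈ 2.2345 bits.
Huffman merges: 57/500+61/500→59/250; 59/250+31/125→121/250; 1/4+133/500→129/250; 121/250+129/250→1. L = 559/250 ≈ 2.2360.
Efficiency = H/L = 2.2345/2.2360 = 99.9%.

99.9%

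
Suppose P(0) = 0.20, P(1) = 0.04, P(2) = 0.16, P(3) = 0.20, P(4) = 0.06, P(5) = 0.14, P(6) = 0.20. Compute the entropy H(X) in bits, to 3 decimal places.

H = −Σ pᵢ log₂ pᵢ.
−0.20·log₂(0.20) = 0.4644
−0.04·log₂(0.04) = 0.1858
−0.16·log₂(0.16) = 0.4230
−0.20·log₂(0.20) = 0.4644
−0.06·log₂(0.06) = 0.2435
−0.14·log₂(0.14) = 0.3971
−0.20·log₂(0.20) = 0.4644
Sum ≈ 2.6426 → 2.643 bits.

2.643 bits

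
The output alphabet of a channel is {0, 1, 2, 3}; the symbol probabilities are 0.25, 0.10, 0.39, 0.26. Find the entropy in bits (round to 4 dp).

1.8673 bits

H = −Σ pᵢ log₂ pᵢ.
−0.25·log₂(0.25) = 0.5000
−0.10·log₂(0.10) = 0.3322
−0.39·log₂(0.39) = 0.5298
−0.26·log₂(0.26) = 0.5053
Sum ≈ 1.8673 → 1.8673 bits.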